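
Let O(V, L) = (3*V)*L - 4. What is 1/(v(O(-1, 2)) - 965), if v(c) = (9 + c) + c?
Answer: -1/976 ≈ -0.0010246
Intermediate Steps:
O(V, L) = -4 + 3*L*V (O(V, L) = 3*L*V - 4 = -4 + 3*L*V)
v(c) = 9 + 2*c
1/(v(O(-1, 2)) - 965) = 1/((9 + 2*(-4 + 3*2*(-1))) - 965) = 1/((9 + 2*(-4 - 6)) - 965) = 1/((9 + 2*(-10)) - 965) = 1/((9 - 20) - 965) = 1/(-11 - 965) = 1/(-976) = -1/976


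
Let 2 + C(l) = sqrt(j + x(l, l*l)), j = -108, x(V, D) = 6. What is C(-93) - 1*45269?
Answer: -45271 + I*sqrt(102) ≈ -45271.0 + 10.1*I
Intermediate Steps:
C(l) = -2 + I*sqrt(102) (C(l) = -2 + sqrt(-108 + 6) = -2 + sqrt(-102) = -2 + I*sqrt(102))
C(-93) - 1*45269 = (-2 + I*sqrt(102)) - 1*45269 = (-2 + I*sqrt(102)) - 45269 = -45271 + I*sqrt(102)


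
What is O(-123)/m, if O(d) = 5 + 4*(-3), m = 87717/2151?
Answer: -717/4177 ≈ -0.17165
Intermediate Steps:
m = 29239/717 (m = 87717*(1/2151) = 29239/717 ≈ 40.780)
O(d) = -7 (O(d) = 5 - 12 = -7)
O(-123)/m = -7/29239/717 = -7*717/29239 = -717/4177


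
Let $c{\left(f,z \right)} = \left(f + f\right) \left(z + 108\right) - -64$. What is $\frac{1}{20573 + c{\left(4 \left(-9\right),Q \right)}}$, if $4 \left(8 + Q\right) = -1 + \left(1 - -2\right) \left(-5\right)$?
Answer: $\frac{1}{13725} \approx 7.286 \cdot 10^{-5}$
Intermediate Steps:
$Q = -12$ ($Q = -8 + \frac{-1 + \left(1 - -2\right) \left(-5\right)}{4} = -8 + \frac{-1 + \left(1 + 2\right) \left(-5\right)}{4} = -8 + \frac{-1 + 3 \left(-5\right)}{4} = -8 + \frac{-1 - 15}{4} = -8 + \frac{1}{4} \left(-16\right) = -8 - 4 = -12$)
$c{\left(f,z \right)} = 64 + 2 f \left(108 + z\right)$ ($c{\left(f,z \right)} = 2 f \left(108 + z\right) + 64 = 64 + 2 f \left(108 + z\right)$)
$\frac{1}{20573 + c{\left(4 \left(-9\right),Q \right)}} = \frac{1}{20573 + \left(64 + 216 \cdot 4 \left(-9\right) + 2 \cdot 4 \left(-9\right) \left(-12\right)\right)} = \frac{1}{20573 + \left(64 + 216 \left(-36\right) + 2 \left(-36\right) \left(-12\right)\right)} = \frac{1}{20573 + \left(64 - 7776 + 864\right)} = \frac{1}{20573 - 6848} = \frac{1}{13725}$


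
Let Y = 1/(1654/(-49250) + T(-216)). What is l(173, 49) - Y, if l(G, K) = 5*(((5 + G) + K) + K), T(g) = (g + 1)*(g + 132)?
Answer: 613722784115/444726673 ≈ 1380.0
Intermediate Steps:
T(g) = (1 + g)*(132 + g)
l(G, K) = 25 + 5*G + 10*K (l(G, K) = 5*((5 + G + K) + K) = 5*(5 + G + 2*K) = 25 + 5*G + 10*K)
Y = 24625/444726673 (Y = 1/(1654/(-49250) + (132 + (-216)**2 + 133*(-216))) = 1/(1654*(-1/49250) + (132 + 46656 - 28728)) = 1/(-827/24625 + 18060) = 1/(444726673/24625) = 24625/444726673 ≈ 5.5371e-5)
l(173, 49) - Y = (25 + 5*173 + 10*49) - 1*24625/444726673 = (25 + 865 + 490) - 24625/444726673 = 1380 - 24625/444726673 = 613722784115/444726673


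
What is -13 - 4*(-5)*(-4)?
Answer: -93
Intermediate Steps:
-13 - 4*(-5)*(-4) = -13 + 20*(-4) = -13 - 80 = -93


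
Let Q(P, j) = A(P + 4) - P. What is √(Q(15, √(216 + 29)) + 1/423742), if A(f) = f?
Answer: √5935781438/38522 ≈ 2.0000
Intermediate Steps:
Q(P, j) = 4 (Q(P, j) = (P + 4) - P = (4 + P) - P = 4)
√(Q(15, √(216 + 29)) + 1/423742) = √(4 + 1/423742) = √(1694969/423742) = √5935781438/38522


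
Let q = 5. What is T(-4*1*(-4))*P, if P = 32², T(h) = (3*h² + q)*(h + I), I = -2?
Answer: 11081728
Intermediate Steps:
T(h) = (-2 + h)*(5 + 3*h²) (T(h) = (3*h² + 5)*(h - 2) = (5 + 3*h²)*(-2 + h) = (-2 + h)*(5 + 3*h²))
P = 1024
T(-4*1*(-4))*P = (-10 - 6*(-4*1*(-4))² + 3*(-4*1*(-4))³ + 5*(-4*1*(-4)))*1024 = (-10 - 6*(-4*(-4))² + 3*(-4*(-4))³ + 5*(-4*(-4)))*1024 = (-10 - 6*16² + 3*16³ + 5*16)*1024 = (-10 - 6*256 + 3*4096 + 80)*1024 = (-10 - 1536 + 12288 + 80)*1024 = 10822*1024 = 11081728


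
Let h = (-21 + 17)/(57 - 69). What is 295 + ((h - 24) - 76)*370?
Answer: -109745/3 ≈ -36582.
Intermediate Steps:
h = ⅓ (h = -4/(-12) = -4*(-1/12) = ⅓ ≈ 0.33333)
295 + ((h - 24) - 76)*370 = 295 + ((⅓ - 24) - 76)*370 = 295 + (-71/3 - 76)*370 = 295 - 299/3*370 = 295 - 110630/3 = -109745/3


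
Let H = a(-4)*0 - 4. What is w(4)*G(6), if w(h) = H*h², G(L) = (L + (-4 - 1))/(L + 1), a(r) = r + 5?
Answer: -64/7 ≈ -9.1429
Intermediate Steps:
a(r) = 5 + r
H = -4 (H = (5 - 4)*0 - 4 = 1*0 - 4 = 0 - 4 = -4)
G(L) = (-5 + L)/(1 + L) (G(L) = (L - 5)/(1 + L) = (-5 + L)/(1 + L))
w(h) = -4*h²
w(4)*G(6) = (-4*4²)*((-5 + 6)/(1 + 6)) = (-4*16)*(1/7) = -64/7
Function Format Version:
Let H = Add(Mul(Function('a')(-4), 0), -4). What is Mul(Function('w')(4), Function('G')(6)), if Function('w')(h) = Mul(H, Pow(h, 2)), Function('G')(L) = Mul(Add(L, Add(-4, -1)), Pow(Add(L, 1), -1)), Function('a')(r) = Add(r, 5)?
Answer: Rational(-64, 7) ≈ -9.1429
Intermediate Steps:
Function('a')(r) = Add(5, r)
H = -4 (H = Add(Mul(Add(5, -4), 0), -4) = Add(Mul(1, 0), -4) = Add(0, -4) = -4)
Function('G')(L) = Mul(Pow(Add(1, L), -1), Add(-5, L)) (Function('G')(L) = Mul(Add(L, -5), Pow(Add(1, L), -1)) = Mul(Add(-5, L), Pow(Add(1, L), -1)) = Mul(Pow(Add(1, L), -1), Add(-5, L)))
Function('w')(h) = Mul(-4, Pow(h, 2))
Mul(Function('w')(4), Function('G')(6)) = Mul(Mul(-4, Pow(4, 2)), Mul(Pow(Add(1, 6), -1), Add(-5, 6))) = Mul(Mul(-4, 16), Mul(Pow(7, -1), 1)) = Mul(-64, Mul(Rational(1, 7), 1)) = Mul(-64, Rational(1, 7)) = Rational(-64, 7)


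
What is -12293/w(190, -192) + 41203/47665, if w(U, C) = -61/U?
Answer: 111332223933/2907565 ≈ 38291.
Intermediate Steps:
-12293/w(190, -192) + 41203/47665 = -12293/((-61/190)) + 41203/47665 = -12293/((-61*1/190)) + 41203*(1/47665) = -12293/(-61/190) + 41203/47665 = -12293*(-190/61) + 41203/47665 = 2335670/61 + 41203/47665 = 111332223933/2907565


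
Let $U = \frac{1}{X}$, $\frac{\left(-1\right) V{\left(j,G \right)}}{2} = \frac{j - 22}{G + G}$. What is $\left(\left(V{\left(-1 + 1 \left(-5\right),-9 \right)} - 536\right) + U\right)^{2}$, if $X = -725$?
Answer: $\frac{12374276608681}{42575625} \approx 2.9064 \cdot 10^{5}$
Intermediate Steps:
$V{\left(j,G \right)} = - \frac{-22 + j}{G}$ ($V{\left(j,G \right)} = - 2 \frac{j - 22}{G + G} = - 2 \frac{-22 + j}{2 G} = - \frac{-22 + j}{G}$)
$U = - \frac{1}{725}$ ($U = \frac{1}{-725} = - \frac{1}{725} \approx -0.0013793$)
$\left(\left(V{\left(-1 + 1 \left(-5\right),-9 \right)} - 536\right) + U\right)^{2} = \left(\left(\frac{22 - \left(-1 + 1 \left(-5\right)\right)}{-9} - 536\right) - \frac{1}{725}\right)^{2} = \left(\left(- \frac{22 - \left(-1 - 5\right)}{9} - 536\right) - \frac{1}{725}\right)^{2} = \left(\left(- \frac{22 - -6}{9} - 536\right) - \frac{1}{725}\right)^{2} = \left(\left(- \frac{22 + 6}{9} - 536\right) - \frac{1}{725}\right)^{2} = \left(\left(\left(- \frac{1}{9}\right) 28 - 536\right) - \frac{1}{725}\right)^{2} = \left(\left(- \frac{28}{9} - 536\right) - \frac{1}{725}\right)^{2} = \left(- \frac{4852}{9} - \frac{1}{725}\right)^{2} = \left(- \frac{3517709}{6525}\right)^{2} = \frac{12374276608681}{42575625}$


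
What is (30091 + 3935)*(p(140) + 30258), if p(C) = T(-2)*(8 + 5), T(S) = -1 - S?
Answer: 1030001046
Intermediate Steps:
p(C) = 13 (p(C) = (-1 - 1*(-2))*(8 + 5) = (-1 + 2)*13 = 1*13 = 13)
(30091 + 3935)*(p(140) + 30258) = (30091 + 3935)*(13 + 30258) = 34026*30271 = 1030001046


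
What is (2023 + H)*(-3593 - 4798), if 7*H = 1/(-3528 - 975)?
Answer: -178356248654/10507 ≈ -1.6975e+7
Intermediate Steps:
H = -1/31521 (H = 1/(7*(-3528 - 975)) = (1/7)/(-4503) = (1/7)*(-1/4503) = -1/31521 ≈ -3.1725e-5)
(2023 + H)*(-3593 - 4798) = (2023 - 1/31521)*(-3593 - 4798) = (63766982/31521)*(-8391) = -178356248654/10507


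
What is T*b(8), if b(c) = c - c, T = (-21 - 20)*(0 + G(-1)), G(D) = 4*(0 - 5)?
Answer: 0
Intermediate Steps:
G(D) = -20 (G(D) = 4*(-5) = -20)
T = 820 (T = (-21 - 20)*(0 - 20) = -41*(-20) = 820)
b(c) = 0
T*b(8) = 820*0 = 0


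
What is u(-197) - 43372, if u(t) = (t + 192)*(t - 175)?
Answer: -41512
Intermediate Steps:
u(t) = (-175 + t)*(192 + t) (u(t) = (192 + t)*(-175 + t) = (-175 + t)*(192 + t))
u(-197) - 43372 = (-33600 + (-197)**2 + 17*(-197)) - 43372 = (-33600 + 38809 - 3349) - 43372 = 1860 - 43372 = -41512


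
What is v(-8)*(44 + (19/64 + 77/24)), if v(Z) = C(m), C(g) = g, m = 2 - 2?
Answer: 0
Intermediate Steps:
m = 0
v(Z) = 0
v(-8)*(44 + (19/64 + 77/24)) = 0*(44 + (19/64 + 77/24)) = 0*(44 + 673/192) = 0*(9121/192) = 0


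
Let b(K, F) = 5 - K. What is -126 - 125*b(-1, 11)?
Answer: -876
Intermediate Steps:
-126 - 125*b(-1, 11) = -126 - 125*(5 - 1*(-1)) = -126 - 125*(5 + 1) = -126 - 125*6 = -126 - 750 = -876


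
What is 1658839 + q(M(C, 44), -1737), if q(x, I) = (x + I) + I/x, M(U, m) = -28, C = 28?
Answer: 46399809/28 ≈ 1.6571e+6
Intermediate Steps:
q(x, I) = I + x + I/x (q(x, I) = (I + x) + I/x = I + x + I/x)
1658839 + q(M(C, 44), -1737) = 1658839 + (-1737 - 28 - 1737/(-28)) = 1658839 + (-1737 - 28 - 1737*(-1/28)) = 1658839 + (-1737 - 28 + 1737/28) = 1658839 - 47683/28 = 46399809/28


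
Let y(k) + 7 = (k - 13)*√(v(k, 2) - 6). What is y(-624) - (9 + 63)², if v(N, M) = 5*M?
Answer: -6465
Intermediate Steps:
y(k) = -33 + 2*k (y(k) = -7 + (k - 13)*√(5*2 - 6) = -7 + (-13 + k)*√(10 - 6) = -7 + (-13 + k)*√4 = -7 + (-13 + k)*2 = -7 + (-26 + 2*k) = -33 + 2*k)
y(-624) - (9 + 63)² = (-33 + 2*(-624)) - (9 + 63)² = (-33 - 1248) - 1*72² = -1281 - 1*5184 = -1281 - 5184 = -6465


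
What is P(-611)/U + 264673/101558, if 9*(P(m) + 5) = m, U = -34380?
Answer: 1205319731/462118770 ≈ 2.6082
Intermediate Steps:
P(m) = -5 + m/9
P(-611)/U + 264673/101558 = (-5 + (1/9)*(-611))/(-34380) + 264673/101558 = (-5 - 611/9)*(-1/34380) + 264673*(1/101558) = -656/9*(-1/34380) + 15569/5974 = 164/77355 + 15569/5974 = 1205319731/462118770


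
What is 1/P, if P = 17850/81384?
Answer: 13564/2975 ≈ 4.5593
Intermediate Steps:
P = 2975/13564 (P = 17850*(1/81384) = 2975/13564 ≈ 0.21933)
1/P = 1/(2975/13564) = 13564/2975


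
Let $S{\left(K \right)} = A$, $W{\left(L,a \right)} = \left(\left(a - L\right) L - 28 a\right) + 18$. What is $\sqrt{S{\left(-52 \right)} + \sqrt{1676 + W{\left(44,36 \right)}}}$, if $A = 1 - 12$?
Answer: $\sqrt{-11 + \sqrt{334}} \approx 2.6973$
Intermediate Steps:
$A = -11$ ($A = 1 - 12 = -11$)
$W{\left(L,a \right)} = 18 - 28 a + L \left(a - L\right)$ ($W{\left(L,a \right)} = \left(L \left(a - L\right) - 28 a\right) + 18 = \left(- 28 a + L \left(a - L\right)\right) + 18 = 18 - 28 a + L \left(a - L\right)$)
$S{\left(K \right)} = -11$
$\sqrt{S{\left(-52 \right)} + \sqrt{1676 + W{\left(44,36 \right)}}} = \sqrt{-11 + \sqrt{1676 + \left(18 - 44^{2} - 1008 + 44 \cdot 36\right)}} = \sqrt{-11 + \sqrt{1676 + \left(18 - 1936 - 1008 + 1584\right)}} = \sqrt{-11 + \sqrt{1676 - 1342}} = \sqrt{-11 + \sqrt{334}}$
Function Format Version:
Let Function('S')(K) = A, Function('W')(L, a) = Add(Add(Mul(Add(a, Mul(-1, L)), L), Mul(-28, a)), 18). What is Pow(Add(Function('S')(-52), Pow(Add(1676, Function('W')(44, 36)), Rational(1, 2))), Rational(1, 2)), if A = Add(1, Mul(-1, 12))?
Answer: Pow(Add(-11, Pow(334, Rational(1, 2))), Rational(1, 2)) ≈ 2.6973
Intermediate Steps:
A = -11 (A = Add(1, -12) = -11)
Function('W')(L, a) = Add(18, Mul(-28, a), Mul(L, Add(a, Mul(-1, L)))) (Function('W')(L, a) = Add(Add(Mul(L, Add(a, Mul(-1, L))), Mul(-28, a)), 18) = Add(Add(Mul(-28, a), Mul(L, Add(a, Mul(-1, L)))), 18) = Add(18, Mul(-28, a), Mul(L, Add(a, Mul(-1, L)))))
Function('S')(K) = -11
Pow(Add(Function('S')(-52), Pow(Add(1676, Function('W')(44, 36)), Rational(1, 2))), Rational(1, 2)) = Pow(Add(-11, Pow(Add(1676, Add(18, Mul(-1, Pow(44, 2)), Mul(-28, 36), Mul(44, 36))), Rational(1, 2))), Rational(1, 2)) = Pow(Add(-11, Pow(Add(1676, Add(18, Mul(-1, 1936), -1008, 1584)), Rational(1, 2))), Rational(1, 2)) = Pow(Add(-11, Pow(Add(1676, Add(18, -1936, -1008, 1584)), Rational(1, 2))), Rational(1, 2)) = Pow(Add(-11, Pow(Add(1676, -1342), Rational(1, 2))), Rational(1, 2)) = Pow(Add(-11, Pow(334, Rational(1, 2))), Rational(1, 2))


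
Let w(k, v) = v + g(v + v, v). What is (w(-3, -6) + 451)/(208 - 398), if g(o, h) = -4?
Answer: -441/190 ≈ -2.3211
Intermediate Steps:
w(k, v) = -4 + v (w(k, v) = v - 4 = -4 + v)
(w(-3, -6) + 451)/(208 - 398) = ((-4 - 6) + 451)/(208 - 398) = (-10 + 451)/(-190) = 441*(-1/190) = -441/190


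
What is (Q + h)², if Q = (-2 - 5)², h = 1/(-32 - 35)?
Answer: 10771524/4489 ≈ 2399.5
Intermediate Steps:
h = -1/67 (h = 1/(-67) = -1/67 ≈ -0.014925)
Q = 49 (Q = (-7)² = 49)
(Q + h)² = (49 - 1/67)² = (3282/67)² = 10771524/4489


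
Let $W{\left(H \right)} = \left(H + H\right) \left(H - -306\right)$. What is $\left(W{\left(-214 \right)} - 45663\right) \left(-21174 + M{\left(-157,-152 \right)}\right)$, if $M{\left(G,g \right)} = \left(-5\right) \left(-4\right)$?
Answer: $1798915006$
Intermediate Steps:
$M{\left(G,g \right)} = 20$
$W{\left(H \right)} = 2 H \left(306 + H\right)$ ($W{\left(H \right)} = 2 H \left(H + 306\right) = 2 H \left(306 + H\right)$)
$\left(W{\left(-214 \right)} - 45663\right) \left(-21174 + M{\left(-157,-152 \right)}\right) = \left(2 \left(-214\right) \left(306 - 214\right) - 45663\right) \left(-21174 + 20\right) = \left(2 \left(-214\right) 92 - 45663\right) \left(-21154\right) = \left(-39376 - 45663\right) \left(-21154\right) = \left(-85039\right) \left(-21154\right) = 1798915006$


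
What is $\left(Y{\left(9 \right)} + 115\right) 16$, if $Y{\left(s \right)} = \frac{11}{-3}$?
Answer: $\frac{5344}{3} \approx 1781.3$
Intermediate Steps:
$Y{\left(s \right)} = - \frac{11}{3}$ ($Y{\left(s \right)} = 11 \left(- \frac{1}{3}\right) = - \frac{11}{3}$)
$\left(Y{\left(9 \right)} + 115\right) 16 = \left(- \frac{11}{3} + 115\right) 16 = \frac{334}{3} \cdot 16 = \frac{5344}{3}$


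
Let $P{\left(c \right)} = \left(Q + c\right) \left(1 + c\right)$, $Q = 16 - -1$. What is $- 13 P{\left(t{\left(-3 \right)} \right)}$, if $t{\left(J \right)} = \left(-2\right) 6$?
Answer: $715$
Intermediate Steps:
$t{\left(J \right)} = -12$
$Q = 17$ ($Q = 16 + 1 = 17$)
$P{\left(c \right)} = \left(1 + c\right) \left(17 + c\right)$ ($P{\left(c \right)} = \left(17 + c\right) \left(1 + c\right) = \left(1 + c\right) \left(17 + c\right)$)
$- 13 P{\left(t{\left(-3 \right)} \right)} = - 13 \left(17 + \left(-12\right)^{2} + 18 \left(-12\right)\right) = - 13 \left(17 + 144 - 216\right) = \left(-13\right) \left(-55\right) = 715$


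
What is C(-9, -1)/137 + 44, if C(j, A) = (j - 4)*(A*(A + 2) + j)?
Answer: 6158/137 ≈ 44.949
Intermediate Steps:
C(j, A) = (-4 + j)*(j + A*(2 + A)) (C(j, A) = (-4 + j)*(A*(2 + A) + j) = (-4 + j)*(j + A*(2 + A)))
C(-9, -1)/137 + 44 = ((-9)² - 8*(-1) - 4*(-9) - 4*(-1)² - 9*(-1)² + 2*(-1)*(-9))/137 + 44 = (81 + 8 + 36 - 4*1 - 9*1 + 18)*(1/137) + 44 = (81 + 8 + 36 - 4 - 9 + 18)*(1/137) + 44 = 130*(1/137) + 44 = 130/137 + 44 = 6158/137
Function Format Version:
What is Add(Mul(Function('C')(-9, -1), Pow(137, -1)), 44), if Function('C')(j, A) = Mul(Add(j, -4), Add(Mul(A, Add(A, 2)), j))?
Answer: Rational(6158, 137) ≈ 44.949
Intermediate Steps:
Function('C')(j, A) = Mul(Add(-4, j), Add(j, Mul(A, Add(2, A)))) (Function('C')(j, A) = Mul(Add(-4, j), Add(Mul(A, Add(2, A)), j)) = Mul(Add(-4, j), Add(j, Mul(A, Add(2, A)))))
Add(Mul(Function('C')(-9, -1), Pow(137, -1)), 44) = Add(Mul(Add(Pow(-9, 2), Mul(-8, -1), Mul(-4, -9), Mul(-4, Pow(-1, 2)), Mul(-9, Pow(-1, 2)), Mul(2, -1, -9)), Pow(137, -1)), 44) = Add(Mul(Add(81, 8, 36, Mul(-4, 1), Mul(-9, 1), 18), Rational(1, 137)), 44) = Add(Mul(Add(81, 8, 36, -4, -9, 18), Rational(1, 137)), 44) = Add(Mul(130, Rational(1, 137)), 44) = Add(Rational(130, 137), 44) = Rational(6158, 137)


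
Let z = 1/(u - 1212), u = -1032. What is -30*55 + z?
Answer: -3702601/2244 ≈ -1650.0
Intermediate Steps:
z = -1/2244 (z = 1/(-1032 - 1212) = 1/(-2244) = -1/2244 ≈ -0.00044563)
-30*55 + z = -30*55 - 1/2244 = -1650 - 1/2244 = -3702601/2244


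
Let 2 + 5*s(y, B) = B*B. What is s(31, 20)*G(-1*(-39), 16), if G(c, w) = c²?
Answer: 605358/5 ≈ 1.2107e+5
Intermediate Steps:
s(y, B) = -⅖ + B²/5 (s(y, B) = -⅖ + (B*B)/5 = -⅖ + B²/5)
s(31, 20)*G(-1*(-39), 16) = (-⅖ + (⅕)*20²)*(-1*(-39))² = (-⅖ + (⅕)*400)*39² = (-⅖ + 80)*1521 = (398/5)*1521 = 605358/5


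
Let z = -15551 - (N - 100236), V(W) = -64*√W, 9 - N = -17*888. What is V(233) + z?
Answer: 69580 - 64*√233 ≈ 68603.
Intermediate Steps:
N = 15105 (N = 9 - (-17)*888 = 9 - 1*(-15096) = 9 + 15096 = 15105)
z = 69580 (z = -15551 - (15105 - 100236) = -15551 - 1*(-85131) = -15551 + 85131 = 69580)
V(233) + z = -64*√233 + 69580 = 69580 - 64*√233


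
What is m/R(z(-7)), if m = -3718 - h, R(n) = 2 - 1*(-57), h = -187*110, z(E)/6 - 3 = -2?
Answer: 16852/59 ≈ 285.63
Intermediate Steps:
z(E) = 6 (z(E) = 18 + 6*(-2) = 18 - 12 = 6)
h = -20570
R(n) = 59 (R(n) = 2 + 57 = 59)
m = 16852 (m = -3718 - 1*(-20570) = -3718 + 20570 = 16852)
m/R(z(-7)) = 16852/59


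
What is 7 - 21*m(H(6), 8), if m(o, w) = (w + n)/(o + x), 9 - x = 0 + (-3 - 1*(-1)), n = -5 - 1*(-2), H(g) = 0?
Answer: -28/11 ≈ -2.5455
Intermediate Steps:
n = -3 (n = -5 + 2 = -3)
x = 11 (x = 9 - (0 + (-3 - 1*(-1))) = 9 - (0 + (-3 + 1)) = 9 - (0 - 2) = 9 - 1*(-2) = 9 + 2 = 11)
m(o, w) = (-3 + w)/(11 + o) (m(o, w) = (w - 3)/(o + 11) = (-3 + w)/(11 + o))
7 - 21*m(H(6), 8) = 7 - 21*(-3 + 8)/(11 + 0) = 7 - 21*5/11 = 7 - 105/11 = -28/11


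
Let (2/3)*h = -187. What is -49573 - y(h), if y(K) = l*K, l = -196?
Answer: -104551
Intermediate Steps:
h = -561/2 (h = (3/2)*(-187) = -561/2 ≈ -280.50)
y(K) = -196*K
-49573 - y(h) = -49573 - (-196)*(-561)/2 = -49573 - 1*54978 = -49573 - 54978 = -104551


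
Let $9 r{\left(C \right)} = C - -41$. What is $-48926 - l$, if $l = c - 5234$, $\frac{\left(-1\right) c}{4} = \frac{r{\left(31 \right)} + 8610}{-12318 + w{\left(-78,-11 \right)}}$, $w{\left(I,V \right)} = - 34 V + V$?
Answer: $- \frac{522372332}{11955} \approx -43695.0$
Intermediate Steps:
$r{\left(C \right)} = \frac{41}{9} + \frac{C}{9}$ ($r{\left(C \right)} = \frac{C - -41}{9} = \frac{C + 41}{9} = \frac{41 + C}{9} = \frac{41}{9} + \frac{C}{9}$)
$w{\left(I,V \right)} = - 33 V$
$c = \frac{34472}{11955}$ ($c = - 4 \frac{\left(\frac{41}{9} + \frac{1}{9} \cdot 31\right) + 8610}{-12318 - -363} = - 4 \frac{\left(\frac{41}{9} + \frac{31}{9}\right) + 8610}{-12318 + 363} = - 4 \frac{8 + 8610}{-11955} = - 4 \cdot 8618 \left(- \frac{1}{11955}\right) = \left(-4\right) \left(- \frac{8618}{11955}\right) = \frac{34472}{11955} \approx 2.8835$)
$l = - \frac{62537998}{11955}$ ($l = \frac{34472}{11955} - 5234 = - \frac{62537998}{11955} \approx -5231.1$)
$-48926 - l = -48926 - - \frac{62537998}{11955} = -48926 + \frac{62537998}{11955} = - \frac{522372332}{11955}$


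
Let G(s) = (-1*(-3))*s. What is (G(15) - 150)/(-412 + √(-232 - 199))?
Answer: 2884/11345 + 7*I*√431/11345 ≈ 0.25421 + 0.01281*I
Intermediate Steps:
G(s) = 3*s
(G(15) - 150)/(-412 + √(-232 - 199)) = (3*15 - 150)/(-412 + √(-232 - 199)) = (45 - 150)/(-412 + √(-431)) = -105/(-412 + I*√431)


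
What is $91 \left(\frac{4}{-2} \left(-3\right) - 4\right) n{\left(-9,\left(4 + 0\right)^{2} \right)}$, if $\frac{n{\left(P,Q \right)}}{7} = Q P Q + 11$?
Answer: $-2921282$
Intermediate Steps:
$n{\left(P,Q \right)} = 77 + 7 P Q^{2}$ ($n{\left(P,Q \right)} = 7 \left(Q P Q + 11\right) = 7 \left(P Q Q + 11\right) = 7 \left(P Q^{2} + 11\right) = 7 \left(11 + P Q^{2}\right) = 77 + 7 P Q^{2}$)
$91 \left(\frac{4}{-2} \left(-3\right) - 4\right) n{\left(-9,\left(4 + 0\right)^{2} \right)} = 91 \left(\frac{4}{-2} \left(-3\right) - 4\right) \left(77 + 7 \left(-9\right) \left(\left(4 + 0\right)^{2}\right)^{2}\right) = 91 \left(4 \left(- \frac{1}{2}\right) \left(-3\right) - 4\right) \left(77 + 7 \left(-9\right) \left(4^{2}\right)^{2}\right) = 91 \left(\left(-2\right) \left(-3\right) - 4\right) \left(77 + 7 \left(-9\right) 16^{2}\right) = 91 \left(6 - 4\right) \left(77 + 7 \left(-9\right) 256\right) = 91 \cdot 2 \left(77 - 16128\right) = 182 \left(-16051\right) = -2921282$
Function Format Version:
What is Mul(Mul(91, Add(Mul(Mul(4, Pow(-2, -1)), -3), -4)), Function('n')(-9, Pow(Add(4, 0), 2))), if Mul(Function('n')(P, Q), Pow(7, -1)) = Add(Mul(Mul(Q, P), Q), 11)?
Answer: -2921282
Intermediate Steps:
Function('n')(P, Q) = Add(77, Mul(7, P, Pow(Q, 2))) (Function('n')(P, Q) = Mul(7, Add(Mul(Mul(Q, P), Q), 11)) = Mul(7, Add(Mul(Mul(P, Q), Q), 11)) = Mul(7, Add(Mul(P, Pow(Q, 2)), 11)) = Mul(7, Add(11, Mul(P, Pow(Q, 2)))) = Add(77, Mul(7, P, Pow(Q, 2))))
Mul(Mul(91, Add(Mul(Mul(4, Pow(-2, -1)), -3), -4)), Function('n')(-9, Pow(Add(4, 0), 2))) = Mul(Mul(91, Add(Mul(Mul(4, Pow(-2, -1)), -3), -4)), Add(77, Mul(7, -9, Pow(Pow(Add(4, 0), 2), 2)))) = Mul(Mul(91, Add(Mul(Mul(4, Rational(-1, 2)), -3), -4)), Add(77, Mul(7, -9, Pow(Pow(4, 2), 2)))) = Mul(Mul(91, Add(Mul(-2, -3), -4)), Add(77, Mul(7, -9, Pow(16, 2)))) = Mul(Mul(91, Add(6, -4)), Add(77, Mul(7, -9, 256))) = Mul(Mul(91, 2), Add(77, -16128)) = Mul(182, -16051) = -2921282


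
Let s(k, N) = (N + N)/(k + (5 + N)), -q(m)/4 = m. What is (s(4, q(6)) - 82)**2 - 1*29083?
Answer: -571839/25 ≈ -22874.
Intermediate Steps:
q(m) = -4*m
s(k, N) = 2*N/(5 + N + k) (s(k, N) = (2*N)/(5 + N + k) = 2*N/(5 + N + k))
(s(4, q(6)) - 82)**2 - 1*29083 = (2*(-4*6)/(5 - 4*6 + 4) - 82)**2 - 1*29083 = (2*(-24)/(5 - 24 + 4) - 82)**2 - 29083 = (2*(-24)/(-15) - 82)**2 - 29083 = (2*(-24)*(-1/15) - 82)**2 - 29083 = (16/5 - 82)**2 - 29083 = (-394/5)**2 - 29083 = 155236/25 - 29083 = -571839/25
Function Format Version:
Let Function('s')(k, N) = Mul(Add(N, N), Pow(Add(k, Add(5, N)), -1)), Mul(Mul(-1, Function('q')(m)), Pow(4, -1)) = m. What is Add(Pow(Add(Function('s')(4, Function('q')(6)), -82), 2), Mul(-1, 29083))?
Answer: Rational(-571839, 25) ≈ -22874.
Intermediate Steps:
Function('q')(m) = Mul(-4, m)
Function('s')(k, N) = Mul(2, N, Pow(Add(5, N, k), -1)) (Function('s')(k, N) = Mul(Mul(2, N), Pow(Add(5, N, k), -1)) = Mul(2, N, Pow(Add(5, N, k), -1)))
Add(Pow(Add(Function('s')(4, Function('q')(6)), -82), 2), Mul(-1, 29083)) = Add(Pow(Add(Mul(2, Mul(-4, 6), Pow(Add(5, Mul(-4, 6), 4), -1)), -82), 2), Mul(-1, 29083)) = Add(Pow(Add(Mul(2, -24, Pow(Add(5, -24, 4), -1)), -82), 2), -29083) = Add(Pow(Add(Mul(2, -24, Pow(-15, -1)), -82), 2), -29083) = Add(Pow(Add(Mul(2, -24, Rational(-1, 15)), -82), 2), -29083) = Add(Pow(Add(Rational(16, 5), -82), 2), -29083) = Add(Pow(Rational(-394, 5), 2), -29083) = Add(Rational(155236, 25), -29083) = Rational(-571839, 25)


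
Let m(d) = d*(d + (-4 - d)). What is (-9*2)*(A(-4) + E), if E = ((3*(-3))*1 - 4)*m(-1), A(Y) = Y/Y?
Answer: 918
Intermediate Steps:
A(Y) = 1
m(d) = -4*d (m(d) = d*(-4) = -4*d)
E = -52 (E = ((3*(-3))*1 - 4)*(-4*(-1)) = (-9*1 - 4)*4 = (-9 - 4)*4 = -13*4 = -52)
(-9*2)*(A(-4) + E) = (-9*2)*(1 - 52) = -18*(-51) = 918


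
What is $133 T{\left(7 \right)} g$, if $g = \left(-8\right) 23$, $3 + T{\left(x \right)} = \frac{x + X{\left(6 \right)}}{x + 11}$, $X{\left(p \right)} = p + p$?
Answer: $\frac{428260}{9} \approx 47584.0$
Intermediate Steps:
$X{\left(p \right)} = 2 p$
$T{\left(x \right)} = -3 + \frac{12 + x}{11 + x}$ ($T{\left(x \right)} = -3 + \frac{x + 2 \cdot 6}{x + 11} = -3 + \frac{x + 12}{11 + x} = -3 + \frac{12 + x}{11 + x}$)
$g = -184$
$133 T{\left(7 \right)} g = 133 \frac{-21 - 14}{11 + 7} \left(-184\right) = 133 \frac{-21 - 14}{18} \left(-184\right) = 133 \cdot \frac{1}{18} \left(-35\right) \left(-184\right) = 133 \left(- \frac{35}{18}\right) \left(-184\right) = \left(- \frac{4655}{18}\right) \left(-184\right) = \frac{428260}{9}$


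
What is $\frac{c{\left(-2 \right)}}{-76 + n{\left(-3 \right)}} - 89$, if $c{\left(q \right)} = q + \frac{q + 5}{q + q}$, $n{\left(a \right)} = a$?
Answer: $- \frac{28113}{316} \approx -88.965$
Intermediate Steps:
$c{\left(q \right)} = q + \frac{5 + q}{2 q}$
$\frac{c{\left(-2 \right)}}{-76 + n{\left(-3 \right)}} - 89 = \frac{\frac{1}{2} - 2 + \frac{5}{2 \left(-2\right)}}{-76 - 3} - 89 = \frac{\frac{1}{2} - 2 + \frac{5}{2} \left(- \frac{1}{2}\right)}{-79} - 89 = - \frac{\frac{1}{2} - 2 - \frac{5}{4}}{79} - 89 = \left(- \frac{1}{79}\right) \left(- \frac{11}{4}\right) - 89 = \frac{11}{316} - 89 = - \frac{28113}{316}$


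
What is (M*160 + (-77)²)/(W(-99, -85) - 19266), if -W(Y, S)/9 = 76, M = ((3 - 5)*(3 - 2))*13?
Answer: -1769/19950 ≈ -0.088672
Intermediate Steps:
M = -26 (M = -2*1*13 = -2*13 = -26)
W(Y, S) = -684 (W(Y, S) = -9*76 = -684)
(M*160 + (-77)²)/(W(-99, -85) - 19266) = (-26*160 + (-77)²)/(-684 - 19266) = (-4160 + 5929)/(-19950) = 1769*(-1/19950) = -1769/19950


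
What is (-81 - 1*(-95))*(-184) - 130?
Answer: -2706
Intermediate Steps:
(-81 - 1*(-95))*(-184) - 130 = (-81 + 95)*(-184) - 130 = 14*(-184) - 130 = -2576 - 130 = -2706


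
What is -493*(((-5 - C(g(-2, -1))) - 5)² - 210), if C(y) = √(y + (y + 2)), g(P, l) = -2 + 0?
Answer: 55216 - 9860*I*√2 ≈ 55216.0 - 13944.0*I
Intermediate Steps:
g(P, l) = -2
C(y) = √(2 + 2*y) (C(y) = √(y + (2 + y)) = √(2 + 2*y))
-493*(((-5 - C(g(-2, -1))) - 5)² - 210) = -493*(((-5 - √(2 + 2*(-2))) - 5)² - 210) = -493*(((-5 - √(2 - 4)) - 5)² - 210) = -493*(((-5 - √(-2)) - 5)² - 210) = -493*(((-5 - I*√2) - 5)² - 210) = -493*((-10 - I*√2)² - 210) = -493*(-210 + (-10 - I*√2)²) = 103530 - 493*(-10 - I*√2)²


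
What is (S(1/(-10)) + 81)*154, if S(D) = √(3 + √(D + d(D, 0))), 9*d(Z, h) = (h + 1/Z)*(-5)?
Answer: 12474 + 77*√(2700 + 30*√4910)/15 ≈ 12830.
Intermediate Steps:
d(Z, h) = -5*h/9 - 5/(9*Z) (d(Z, h) = ((h + 1/Z)*(-5))/9 = (-5*h - 5/Z)/9 = -5*h/9 - 5/(9*Z))
S(D) = √(3 + √(D - 5/(9*D))) (S(D) = √(3 + √(D + 5*(-1 - 1*D*0)/(9*D))) = √(3 + √(D + 5*(-1 + 0)/(9*D))) = √(3 + √(D + (5/9)*(-1)/D)) = √(3 + √(D - 5/(9*D))))
(S(1/(-10)) + 81)*154 = (√(27 + 3*√(-5/(1/(-10)) + 9/(-10)))/3 + 81)*154 = (√(27 + 3*√(-5/(-⅒) + 9*(-⅒)))/3 + 81)*154 = (√(27 + 3*√(-5*(-10) - 9/10))/3 + 81)*154 = (√(27 + 3*√(50 - 9/10))/3 + 81)*154 = (√(27 + 3*√(491/10))/3 + 81)*154 = (√(27 + 3*(√4910/10))/3 + 81)*154 = (√(27 + 3*√4910/10)/3 + 81)*154 = (81 + √(27 + 3*√4910/10)/3)*154 = 12474 + 154*√(27 + 3*√4910/10)/3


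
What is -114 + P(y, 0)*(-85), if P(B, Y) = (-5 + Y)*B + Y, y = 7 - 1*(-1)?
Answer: 3286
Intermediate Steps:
y = 8 (y = 7 + 1 = 8)
P(B, Y) = Y + B*(-5 + Y) (P(B, Y) = B*(-5 + Y) + Y = Y + B*(-5 + Y))
-114 + P(y, 0)*(-85) = -114 + (0 - 5*8 + 8*0)*(-85) = -114 + (0 - 40 + 0)*(-85) = -114 - 40*(-85) = -114 + 3400 = 3286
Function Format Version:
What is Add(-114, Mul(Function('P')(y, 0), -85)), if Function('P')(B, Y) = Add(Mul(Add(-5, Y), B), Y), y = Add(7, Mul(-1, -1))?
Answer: 3286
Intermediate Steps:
y = 8 (y = Add(7, 1) = 8)
Function('P')(B, Y) = Add(Y, Mul(B, Add(-5, Y))) (Function('P')(B, Y) = Add(Mul(B, Add(-5, Y)), Y) = Add(Y, Mul(B, Add(-5, Y))))
Add(-114, Mul(Function('P')(y, 0), -85)) = Add(-114, Mul(Add(0, Mul(-5, 8), Mul(8, 0)), -85)) = Add(-114, Mul(Add(0, -40, 0), -85)) = Add(-114, Mul(-40, -85)) = Add(-114, 3400) = 3286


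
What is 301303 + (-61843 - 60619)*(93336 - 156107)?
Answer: 7687363505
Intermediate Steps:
301303 + (-61843 - 60619)*(93336 - 156107) = 301303 - 122462*(-62771) = 301303 + 7687062202 = 7687363505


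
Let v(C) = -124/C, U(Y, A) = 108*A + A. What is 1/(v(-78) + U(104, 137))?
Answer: 39/582449 ≈ 6.6959e-5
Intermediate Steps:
U(Y, A) = 109*A
1/(v(-78) + U(104, 137)) = 1/(-124/(-78) + 109*137) = 1/(-124*(-1/78) + 14933) = 1/(62/39 + 14933) = 1/(582449/39) = 39/582449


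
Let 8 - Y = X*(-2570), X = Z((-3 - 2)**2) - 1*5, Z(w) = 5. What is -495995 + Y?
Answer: -495987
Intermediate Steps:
X = 0 (X = 5 - 1*5 = 5 - 5 = 0)
Y = 8 (Y = 8 - 0*(-2570) = 8 - 1*0 = 8 + 0 = 8)
-495995 + Y = -495995 + 8 = -495987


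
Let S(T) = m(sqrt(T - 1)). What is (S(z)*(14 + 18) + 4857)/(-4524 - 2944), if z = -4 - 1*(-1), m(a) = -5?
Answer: -4697/7468 ≈ -0.62895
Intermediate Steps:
z = -3 (z = -4 + 1 = -3)
S(T) = -5
(S(z)*(14 + 18) + 4857)/(-4524 - 2944) = (-5*(14 + 18) + 4857)/(-4524 - 2944) = (-5*32 + 4857)/(-7468) = (-160 + 4857)*(-1/7468) = 4697*(-1/7468) = -4697/7468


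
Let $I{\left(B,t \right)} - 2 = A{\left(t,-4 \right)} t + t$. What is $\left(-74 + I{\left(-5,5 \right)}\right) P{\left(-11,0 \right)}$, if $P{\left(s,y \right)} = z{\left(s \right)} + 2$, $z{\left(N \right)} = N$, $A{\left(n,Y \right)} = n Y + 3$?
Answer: $1368$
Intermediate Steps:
$A{\left(n,Y \right)} = 3 + Y n$ ($A{\left(n,Y \right)} = Y n + 3 = 3 + Y n$)
$P{\left(s,y \right)} = 2 + s$ ($P{\left(s,y \right)} = s + 2 = 2 + s$)
$I{\left(B,t \right)} = 2 + t + t \left(3 - 4 t\right)$ ($I{\left(B,t \right)} = 2 + \left(\left(3 - 4 t\right) t + t\right) = 2 + \left(t \left(3 - 4 t\right) + t\right) = 2 + \left(t + t \left(3 - 4 t\right)\right) = 2 + t + t \left(3 - 4 t\right)$)
$\left(-74 + I{\left(-5,5 \right)}\right) P{\left(-11,0 \right)} = \left(-74 + \left(2 + 5 - 5 \left(-3 + 4 \cdot 5\right)\right)\right) \left(2 - 11\right) = \left(-74 + \left(2 + 5 - 5 \left(-3 + 20\right)\right)\right) \left(-9\right) = \left(-74 + \left(2 + 5 - 5 \cdot 17\right)\right) \left(-9\right) = \left(-74 + \left(2 + 5 - 85\right)\right) \left(-9\right) = \left(-74 - 78\right) \left(-9\right) = \left(-152\right) \left(-9\right) = 1368$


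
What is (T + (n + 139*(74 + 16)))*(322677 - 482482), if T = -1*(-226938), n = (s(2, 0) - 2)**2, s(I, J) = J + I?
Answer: -38264987640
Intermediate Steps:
s(I, J) = I + J
n = 0 (n = ((2 + 0) - 2)**2 = (2 - 2)**2 = 0**2 = 0)
T = 226938
(T + (n + 139*(74 + 16)))*(322677 - 482482) = (226938 + (0 + 139*(74 + 16)))*(322677 - 482482) = (226938 + (0 + 139*90))*(-159805) = (226938 + (0 + 12510))*(-159805) = (226938 + 12510)*(-159805) = 239448*(-159805) = -38264987640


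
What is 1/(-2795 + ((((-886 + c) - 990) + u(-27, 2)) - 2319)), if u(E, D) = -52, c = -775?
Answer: -1/7817 ≈ -0.00012793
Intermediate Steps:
1/(-2795 + ((((-886 + c) - 990) + u(-27, 2)) - 2319)) = 1/(-2795 + ((((-886 - 775) - 990) - 52) - 2319)) = 1/(-2795 + (((-1661 - 990) - 52) - 2319)) = 1/(-2795 + ((-2651 - 52) - 2319)) = 1/(-2795 + (-2703 - 2319)) = 1/(-2795 - 5022) = 1/(-7817) = -1/7817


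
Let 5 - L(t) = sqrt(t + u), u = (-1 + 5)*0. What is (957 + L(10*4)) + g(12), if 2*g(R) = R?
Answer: 968 - 2*sqrt(10) ≈ 961.68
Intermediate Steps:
g(R) = R/2
u = 0 (u = 4*0 = 0)
L(t) = 5 - sqrt(t) (L(t) = 5 - sqrt(t + 0) = 5 - sqrt(t))
(957 + L(10*4)) + g(12) = (957 + (5 - sqrt(10*4))) + (1/2)*12 = (957 + (5 - sqrt(40))) + 6 = (957 + (5 - 2*sqrt(10))) + 6 = (962 - 2*sqrt(10)) + 6 = 968 - 2*sqrt(10)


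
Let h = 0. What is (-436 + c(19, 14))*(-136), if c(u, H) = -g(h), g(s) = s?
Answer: 59296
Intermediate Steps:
c(u, H) = 0 (c(u, H) = -1*0 = 0)
(-436 + c(19, 14))*(-136) = (-436 + 0)*(-136) = -436*(-136) = 59296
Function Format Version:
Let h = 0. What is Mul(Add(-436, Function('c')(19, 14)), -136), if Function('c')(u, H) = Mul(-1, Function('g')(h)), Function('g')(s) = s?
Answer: 59296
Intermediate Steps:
Function('c')(u, H) = 0 (Function('c')(u, H) = Mul(-1, 0) = 0)
Mul(Add(-436, Function('c')(19, 14)), -136) = Mul(Add(-436, 0), -136) = Mul(-436, -136) = 59296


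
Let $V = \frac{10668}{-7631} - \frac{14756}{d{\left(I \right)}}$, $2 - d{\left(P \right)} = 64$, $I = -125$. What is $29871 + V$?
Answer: $\frac{229751111}{7631} \approx 30108.0$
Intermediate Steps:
$d{\left(P \right)} = -62$ ($d{\left(P \right)} = 2 - 64 = -62$)
$V = \frac{1805510}{7631}$ ($V = \frac{10668}{-7631} - \frac{14756}{-62} = 10668 \left(- \frac{1}{7631}\right) - -238 = - \frac{10668}{7631} + 238 = \frac{1805510}{7631} \approx 236.6$)
$29871 + V = 29871 + \frac{1805510}{7631} = \frac{229751111}{7631}$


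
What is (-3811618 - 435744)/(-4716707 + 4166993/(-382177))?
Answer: 811622033537/901310549066 ≈ 0.90049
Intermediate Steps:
(-3811618 - 435744)/(-4716707 + 4166993/(-382177)) = -4247362/(-4716707 + 4166993*(-1/382177)) = -4247362/(-4716707 - 4166993/382177) = -4247362/(-1802621098132/382177) = -4247362*(-382177/1802621098132) = 811622033537/901310549066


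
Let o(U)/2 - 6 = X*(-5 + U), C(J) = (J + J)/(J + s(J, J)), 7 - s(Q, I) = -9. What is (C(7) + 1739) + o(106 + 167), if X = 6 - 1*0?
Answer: 114255/23 ≈ 4967.6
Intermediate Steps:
s(Q, I) = 16 (s(Q, I) = 7 - 1*(-9) = 7 + 9 = 16)
X = 6 (X = 6 + 0 = 6)
C(J) = 2*J/(16 + J) (C(J) = (J + J)/(J + 16) = (2*J)/(16 + J) = 2*J/(16 + J))
o(U) = -48 + 12*U (o(U) = 12 + 2*(6*(-5 + U)) = 12 + 2*(-30 + 6*U) = 12 + (-60 + 12*U) = -48 + 12*U)
(C(7) + 1739) + o(106 + 167) = (2*7/(16 + 7) + 1739) + (-48 + 12*(106 + 167)) = (2*7/23 + 1739) + (-48 + 12*273) = (2*7*(1/23) + 1739) + (-48 + 3276) = (14/23 + 1739) + 3228 = 40011/23 + 3228 = 114255/23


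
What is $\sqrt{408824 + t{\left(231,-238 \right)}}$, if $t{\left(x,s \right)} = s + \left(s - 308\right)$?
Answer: $202 \sqrt{10} \approx 638.78$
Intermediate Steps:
$t{\left(x,s \right)} = -308 + 2 s$ ($t{\left(x,s \right)} = s + \left(s - 308\right) = s + \left(-308 + s\right) = -308 + 2 s$)
$\sqrt{408824 + t{\left(231,-238 \right)}} = \sqrt{408824 + \left(-308 + 2 \left(-238\right)\right)} = \sqrt{408824 - 784} = \sqrt{408040} = 202 \sqrt{10}$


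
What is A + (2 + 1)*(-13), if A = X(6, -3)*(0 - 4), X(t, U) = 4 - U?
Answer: -67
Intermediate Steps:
A = -28 (A = (4 - 1*(-3))*(0 - 4) = (4 + 3)*(-4) = 7*(-4) = -28)
A + (2 + 1)*(-13) = -28 + (2 + 1)*(-13) = -28 + 3*(-13) = -28 - 39 = -67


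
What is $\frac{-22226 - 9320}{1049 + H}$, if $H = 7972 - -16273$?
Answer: $- \frac{15773}{12647} \approx -1.2472$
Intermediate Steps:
$H = 24245$ ($H = 7972 + 16273 = 24245$)
$\frac{-22226 - 9320}{1049 + H} = \frac{-22226 - 9320}{1049 + 24245} = - \frac{31546}{25294} = \left(-31546\right) \frac{1}{25294} = - \frac{15773}{12647}$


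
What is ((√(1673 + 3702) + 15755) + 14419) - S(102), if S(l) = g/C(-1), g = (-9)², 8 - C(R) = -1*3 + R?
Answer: 120669/4 + 5*√215 ≈ 30241.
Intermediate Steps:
C(R) = 11 - R (C(R) = 8 - (-1*3 + R) = 8 - (-3 + R) = 8 + (3 - R) = 11 - R)
g = 81
S(l) = 27/4 (S(l) = 81/(11 - 1*(-1)) = 81/(11 + 1) = 81/12 = 81*(1/12) = 27/4)
((√(1673 + 3702) + 15755) + 14419) - S(102) = ((√(1673 + 3702) + 15755) + 14419) - 1*27/4 = ((√5375 + 15755) + 14419) - 27/4 = ((5*√215 + 15755) + 14419) - 27/4 = ((15755 + 5*√215) + 14419) - 27/4 = (30174 + 5*√215) - 27/4 = 120669/4 + 5*√215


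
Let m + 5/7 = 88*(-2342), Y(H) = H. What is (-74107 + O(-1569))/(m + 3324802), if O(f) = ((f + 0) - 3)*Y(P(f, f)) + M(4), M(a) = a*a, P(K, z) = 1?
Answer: -176547/7276979 ≈ -0.024261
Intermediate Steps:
M(a) = a²
m = -1442677/7 (m = -5/7 + 88*(-2342) = -5/7 - 206096 = -1442677/7 ≈ -2.0610e+5)
O(f) = 13 + f (O(f) = ((f + 0) - 3)*1 + 4² = (f - 3)*1 + 16 = (-3 + f)*1 + 16 = (-3 + f) + 16 = 13 + f)
(-74107 + O(-1569))/(m + 3324802) = (-74107 + (13 - 1569))/(-1442677/7 + 3324802) = (-74107 - 1556)/(21830937/7) = -75663*7/21830937 = -176547/7276979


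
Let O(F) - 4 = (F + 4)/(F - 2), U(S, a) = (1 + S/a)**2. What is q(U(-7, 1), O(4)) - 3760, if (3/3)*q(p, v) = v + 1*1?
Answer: -3751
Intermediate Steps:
O(F) = 4 + (4 + F)/(-2 + F) (O(F) = 4 + (F + 4)/(F - 2) = 4 + (4 + F)/(-2 + F))
q(p, v) = 1 + v (q(p, v) = v + 1*1 = v + 1 = 1 + v)
q(U(-7, 1), O(4)) - 3760 = (1 + (-4 + 5*4)/(-2 + 4)) - 3760 = (1 + (-4 + 20)/2) - 3760 = (1 + (1/2)*16) - 3760 = (1 + 8) - 3760 = 9 - 3760 = -3751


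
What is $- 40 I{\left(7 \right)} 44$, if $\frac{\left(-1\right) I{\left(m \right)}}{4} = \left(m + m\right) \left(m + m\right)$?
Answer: $1379840$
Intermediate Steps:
$I{\left(m \right)} = - 16 m^{2}$ ($I{\left(m \right)} = - 4 \left(m + m\right) \left(m + m\right) = - 4 \cdot 2 m 2 m = - 4 \cdot 4 m^{2} = - 16 m^{2}$)
$- 40 I{\left(7 \right)} 44 = - 40 \left(- 16 \cdot 7^{2}\right) 44 = - 40 \left(\left(-16\right) 49\right) 44 = \left(-40\right) \left(-784\right) 44 = 31360 \cdot 44 = 1379840$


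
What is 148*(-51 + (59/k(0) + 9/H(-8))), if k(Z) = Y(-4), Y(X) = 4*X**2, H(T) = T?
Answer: -121249/16 ≈ -7578.1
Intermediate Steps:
k(Z) = 64 (k(Z) = 4*(-4)**2 = 4*16 = 64)
148*(-51 + (59/k(0) + 9/H(-8))) = 148*(-51 + (59/64 + 9/(-8))) = 148*(-51 + (59*(1/64) + 9*(-1/8))) = 148*(-51 + (59/64 - 9/8)) = 148*(-51 - 13/64) = 148*(-3277/64) = -121249/16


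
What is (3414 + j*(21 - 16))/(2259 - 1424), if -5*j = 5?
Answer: 3409/835 ≈ 4.0826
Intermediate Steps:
j = -1 (j = -⅕*5 = -1)
(3414 + j*(21 - 16))/(2259 - 1424) = (3414 - (21 - 16))/(2259 - 1424) = (3414 - 1*5)/835 = (3414 - 5)*(1/835) = 3409*(1/835) = 3409/835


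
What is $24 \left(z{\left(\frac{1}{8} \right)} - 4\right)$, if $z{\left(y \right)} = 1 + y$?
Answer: $-69$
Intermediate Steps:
$24 \left(z{\left(\frac{1}{8} \right)} - 4\right) = 24 \left(\left(1 + \frac{1}{8}\right) - 4\right) = 24 \left(\frac{9}{8} - 4\right) = 24 \left(- \frac{23}{8}\right) = -69$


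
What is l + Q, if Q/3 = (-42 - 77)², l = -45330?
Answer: -2847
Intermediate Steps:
Q = 42483 (Q = 3*(-42 - 77)² = 3*(-119)² = 3*14161 = 42483)
l + Q = -45330 + 42483 = -2847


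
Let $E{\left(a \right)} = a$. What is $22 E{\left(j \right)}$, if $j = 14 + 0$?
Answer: $308$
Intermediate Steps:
$j = 14$
$22 E{\left(j \right)} = 22 \cdot 14 = 308$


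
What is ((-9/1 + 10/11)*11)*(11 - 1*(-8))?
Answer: -1691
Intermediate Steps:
((-9/1 + 10/11)*11)*(11 - 1*(-8)) = ((-9*1 + 10*(1/11))*11)*(11 + 8) = ((-9 + 10/11)*11)*19 = -89/11*11*19 = -89*19 = -1691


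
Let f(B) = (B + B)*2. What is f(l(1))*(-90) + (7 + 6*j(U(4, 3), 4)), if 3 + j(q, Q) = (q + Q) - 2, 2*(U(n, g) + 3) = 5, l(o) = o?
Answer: -362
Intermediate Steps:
U(n, g) = -½ (U(n, g) = -3 + (½)*5 = -3 + 5/2 = -½)
j(q, Q) = -5 + Q + q (j(q, Q) = -3 + ((q + Q) - 2) = -3 + ((Q + q) - 2) = -3 + (-2 + Q + q) = -5 + Q + q)
f(B) = 4*B (f(B) = (2*B)*2 = 4*B)
f(l(1))*(-90) + (7 + 6*j(U(4, 3), 4)) = (4*1)*(-90) + (7 + 6*(-5 + 4 - ½)) = 4*(-90) + (7 + 6*(-3/2)) = -360 + (7 - 9) = -360 - 2 = -362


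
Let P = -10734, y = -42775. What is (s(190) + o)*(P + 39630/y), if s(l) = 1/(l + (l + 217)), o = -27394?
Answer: 500642355825744/1702445 ≈ 2.9407e+8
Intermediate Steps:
s(l) = 1/(217 + 2*l) (s(l) = 1/(l + (217 + l)) = 1/(217 + 2*l))
(s(190) + o)*(P + 39630/y) = (1/(217 + 2*190) - 27394)*(-10734 + 39630/(-42775)) = (1/(217 + 380) - 27394)*(-10734 + 39630*(-1/42775)) = (1/597 - 27394)*(-10734 - 7926/8555) = (1/597 - 27394)*(-91837296/8555) = -16354217/597*(-91837296/8555) = 500642355825744/1702445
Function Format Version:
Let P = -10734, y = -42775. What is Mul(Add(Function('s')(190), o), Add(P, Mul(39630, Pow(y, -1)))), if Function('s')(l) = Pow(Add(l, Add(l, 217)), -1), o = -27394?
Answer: Rational(500642355825744, 1702445) ≈ 2.9407e+8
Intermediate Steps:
Function('s')(l) = Pow(Add(217, Mul(2, l)), -1) (Function('s')(l) = Pow(Add(l, Add(217, l)), -1) = Pow(Add(217, Mul(2, l)), -1))
Mul(Add(Function('s')(190), o), Add(P, Mul(39630, Pow(y, -1)))) = Mul(Add(Pow(Add(217, Mul(2, 190)), -1), -27394), Add(-10734, Mul(39630, Pow(-42775, -1)))) = Mul(Add(Pow(Add(217, 380), -1), -27394), Add(-10734, Mul(39630, Rational(-1, 42775)))) = Mul(Add(Pow(597, -1), -27394), Add(-10734, Rational(-7926, 8555))) = Mul(Add(Rational(1, 597), -27394), Rational(-91837296, 8555)) = Mul(Rational(-16354217, 597), Rational(-91837296, 8555)) = Rational(500642355825744, 1702445)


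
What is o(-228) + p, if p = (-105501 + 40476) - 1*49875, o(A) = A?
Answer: -115128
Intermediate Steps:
p = -114900 (p = -65025 - 49875 = -114900)
o(-228) + p = -228 - 114900 = -115128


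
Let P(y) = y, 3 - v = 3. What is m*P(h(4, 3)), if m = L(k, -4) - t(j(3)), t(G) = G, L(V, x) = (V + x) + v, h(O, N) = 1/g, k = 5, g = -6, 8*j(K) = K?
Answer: -5/48 ≈ -0.10417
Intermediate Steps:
v = 0 (v = 3 - 1*3 = 3 - 3 = 0)
j(K) = K/8
h(O, N) = -⅙ (h(O, N) = 1/(-6) = -⅙)
L(V, x) = V + x (L(V, x) = (V + x) + 0 = V + x)
m = 5/8 (m = (5 - 4) - 3/8 = 1 - 1*3/8 = 1 - 3/8 = 5/8 ≈ 0.62500)
m*P(h(4, 3)) = (5/8)*(-⅙) = -5/48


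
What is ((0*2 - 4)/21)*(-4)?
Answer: 16/21 ≈ 0.76190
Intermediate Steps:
((0*2 - 4)/21)*(-4) = ((0 - 4)/21)*(-4) = ((1/21)*(-4))*(-4) = -4/21*(-4) = 16/21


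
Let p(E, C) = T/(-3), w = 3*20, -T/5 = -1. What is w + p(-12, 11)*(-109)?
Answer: 725/3 ≈ 241.67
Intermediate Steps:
T = 5 (T = -5*(-1) = 5)
w = 60
p(E, C) = -5/3 (p(E, C) = 5/(-3) = 5*(-⅓) = -5/3)
w + p(-12, 11)*(-109) = 60 - 5/3*(-109) = 60 + 545/3 = 725/3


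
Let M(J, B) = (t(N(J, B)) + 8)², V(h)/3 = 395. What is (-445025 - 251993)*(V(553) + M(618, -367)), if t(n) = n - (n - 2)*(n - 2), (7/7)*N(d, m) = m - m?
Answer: -837118618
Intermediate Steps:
N(d, m) = 0 (N(d, m) = m - m = 0)
V(h) = 1185 (V(h) = 3*395 = 1185)
t(n) = n - (-2 + n)² (t(n) = n - (-2 + n)*(-2 + n) = n - (-2 + n)²)
M(J, B) = 16 (M(J, B) = ((0 - (-2 + 0)²) + 8)² = ((0 - 1*(-2)²) + 8)² = ((0 - 1*4) + 8)² = ((0 - 4) + 8)² = (-4 + 8)² = 4² = 16)
(-445025 - 251993)*(V(553) + M(618, -367)) = (-445025 - 251993)*(1185 + 16) = -697018*1201 = -837118618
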